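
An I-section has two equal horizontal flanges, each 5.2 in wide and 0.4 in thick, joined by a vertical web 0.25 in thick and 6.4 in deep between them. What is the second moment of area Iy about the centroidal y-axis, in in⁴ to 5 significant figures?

Iy ≈ 9.3822 in⁴

Break the section into simple shapes (no overlaps), measuring from the bottom-left corner of the bounding box.
Bottom flange: 5.2 × 0.4, A = 2.08 in², x = 2.6 in, Ī = 4.686933 in⁴.
Web: 0.25 × 6.4, A = 1.6 in², x = 2.6 in, Ī = 0.008333333 in⁴.
Top flange: 5.2 × 0.4, A = 2.08 in², x = 2.6 in, Ī = 4.686933 in⁴.
By symmetry the centroid is at mid-width, x̄ = 2.6 in.
All pieces are centred on the centroidal y-axis, so I = ΣĪ = 9.3822 in⁴.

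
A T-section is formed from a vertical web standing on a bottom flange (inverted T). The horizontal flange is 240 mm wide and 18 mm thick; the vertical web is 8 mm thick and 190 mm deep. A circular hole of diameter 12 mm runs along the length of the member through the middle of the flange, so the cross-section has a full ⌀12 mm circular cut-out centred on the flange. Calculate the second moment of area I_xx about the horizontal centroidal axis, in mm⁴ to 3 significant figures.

Decompose the section into non-overlapping parts with the origin at the bottom-left of its bounding rectangle.
Flange: 240 × 18, A = 4 320 mm², y = 9 mm, Ī = 116 640 mm⁴.
Web: 8 × 190, A = 1 520 mm², y = 113 mm, Ī = 4 572 667 mm⁴.
Hole (subtracted): ⌀12, A = 113.1 mm², y = 9 mm, Ī = 1017.9 mm⁴.
Centroid: ȳ = ΣA·y / ΣA = 36.603 mm.
Transfer each piece to the horizontal centroidal axis using Ī + A·d² with d = y − 36.603:
  flange: d = -27.603 mm → contributes +3 408 171 mm⁴
  web: d = 76.397 mm → contributes +13 444 137 mm⁴
  hole: d = -27.603 mm → contributes −87 190 mm⁴
Total I = 16 765 118 mm⁴.

I_xx ≈ 1.68 × 10⁷ mm⁴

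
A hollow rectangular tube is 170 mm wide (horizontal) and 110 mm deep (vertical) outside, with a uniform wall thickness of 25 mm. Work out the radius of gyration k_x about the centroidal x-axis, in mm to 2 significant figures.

Break the section into simple shapes (no overlaps), measuring from the bottom-left corner of the bounding box.
Outer rectangle: 170 × 110, A = 18 700 mm², y = 55 mm, Ī = 18 855 833 mm⁴.
Inner void (subtracted): 120 × 60, A = 7 200 mm², y = 55 mm, Ī = 2 160 000 mm⁴.
By symmetry the centroid is at mid-height, ȳ = 55 mm.
All pieces are centred on the centroidal x-axis, so I = ΣĪ (holes subtracted) = 16 695 833 mm⁴.
Radius of gyration: k = √(I/A) = √(16 695 833 / 11 500) = 38.1 mm.

k_x ≈ 38 mm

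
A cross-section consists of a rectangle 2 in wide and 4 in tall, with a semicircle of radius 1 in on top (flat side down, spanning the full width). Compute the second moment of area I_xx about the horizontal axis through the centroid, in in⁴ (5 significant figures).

I_xx ≈ 18.494 in⁴

Treat the section as a set of non-overlapping primitives; coordinates are from the bounding-box lower-left.
Rectangular body: 2 × 4, A = 8 in², y = 2 in, Ī = 10.66667 in⁴.
Semicircular cap: semicircle r = 1, A = 1.570796 in², y = 4.424413 in, Ī = 0.109757 in⁴.
Centroid: ȳ = ΣA·y / ΣA = 2.397904 in.
Transfer each piece to the horizontal axis through the centroid using Ī + A·d² with d = y − 2.397904:
  rectangular body: d = -0.3979041 in → contributes +11.93329 in⁴
  semicircular cap: d = 2.026509 in → contributes +6.560607 in⁴
Total I = 18.4939 in⁴.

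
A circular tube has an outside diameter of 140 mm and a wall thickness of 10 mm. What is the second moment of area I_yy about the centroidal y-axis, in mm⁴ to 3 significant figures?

Split into non-overlapping primitives; take the origin at the lower-left of the bounding box.
Outer circle: ⌀140, A = 15 394 mm², x = 70 mm, Ī = 18 857 410 mm⁴.
Bore (subtracted): ⌀120, A = 11 310 mm², x = 70 mm, Ī = 10 178 760 mm⁴.
By symmetry the centroid is at mid-width, x̄ = 70 mm.
All pieces are centred on the centroidal y-axis, so I = ΣĪ (holes subtracted) = 8 678 650 mm⁴.

I_yy ≈ 8.68 × 10⁶ mm⁴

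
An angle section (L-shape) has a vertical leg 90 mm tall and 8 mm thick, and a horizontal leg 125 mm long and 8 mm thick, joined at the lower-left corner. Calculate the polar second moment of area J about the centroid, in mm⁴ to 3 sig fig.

Break the section into simple shapes (no overlaps), measuring from the bottom-left corner of the bounding box.
Vertical leg: 8 × 90, A = 720 mm², y = 45 mm, Ī = 486 000 mm⁴.
Horizontal leg (remainder): 117 × 8, A = 936 mm², y = 4 mm, Ī = 4 992 mm⁴.
Centroid: ȳ = ΣA·y / ΣA = 21.826 mm.
Transfer each piece to the centroidal x-axis using Ī + A·d² with d = y − 21.826:
  vertical leg: d = 23.174 mm → contributes +872 662 mm⁴
  horizontal leg (remainder): d = -17.826 mm → contributes +302 424 mm⁴
Total I = 1 175 086 mm⁴.
For the y-axis: x̄ = 39.326 mm.
Repeating about the centroidal y-axis gives I_y = 2 661 256 mm⁴.
Polar second moment: J = I_x + I_y = 3 836 342 mm⁴.

J ≈ 3.84 × 10⁶ mm⁴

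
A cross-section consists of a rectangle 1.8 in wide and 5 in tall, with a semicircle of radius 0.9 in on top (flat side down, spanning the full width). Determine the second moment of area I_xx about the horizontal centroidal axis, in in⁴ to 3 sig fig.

I_xx ≈ 28.1 in⁴

Treat the section as a set of non-overlapping primitives; coordinates are from the bounding-box lower-left.
Rectangular body: 1.8 × 5, A = 9 in², y = 2.5 in, Ī = 18.75 in⁴.
Semicircular cap: semicircle r = 0.9, A = 1.2723 in², y = 5.382 in, Ī = 0.072012 in⁴.
Centroid: ȳ = ΣA·y / ΣA = 2.857 in.
Transfer each piece to the horizontal centroidal axis using Ī + A·d² with d = y − 2.857:
  rectangular body: d = -0.35696 in → contributes +19.897 in⁴
  semicircular cap: d = 2.525 in → contributes +8.1841 in⁴
Total I = 28.081 in⁴.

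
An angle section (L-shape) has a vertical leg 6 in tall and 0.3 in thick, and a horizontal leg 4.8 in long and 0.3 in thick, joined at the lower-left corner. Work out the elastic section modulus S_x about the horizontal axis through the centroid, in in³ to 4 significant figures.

S_x ≈ 2.766 in³

Break the section into simple shapes (no overlaps), measuring from the bottom-left corner of the bounding box.
Vertical leg: 0.3 × 6, A = 1.8 in², y = 3 in, Ī = 5.4 in⁴.
Horizontal leg (remainder): 4.5 × 0.3, A = 1.35 in², y = 0.15 in, Ī = 0.010125 in⁴.
Centroid: ȳ = ΣA·y / ΣA = 1.77857 in.
Transfer each piece to the horizontal axis through the centroid using Ī + A·d² with d = y − 1.77857:
  vertical leg: d = 1.22143 in → contributes +8.0854 in⁴
  horizontal leg (remainder): d = -1.62857 in → contributes +3.59066 in⁴
Total I = 11.6761 in⁴.
Extreme fibre distance c = 4.22143 in; S = I/c = 2.7659 in³.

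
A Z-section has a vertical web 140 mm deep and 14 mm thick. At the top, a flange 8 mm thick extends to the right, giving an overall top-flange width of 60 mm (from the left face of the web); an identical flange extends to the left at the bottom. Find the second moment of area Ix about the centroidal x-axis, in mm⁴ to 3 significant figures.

Break the section into simple shapes (no overlaps), measuring from the bottom-left corner of the bounding box.
Web: 14 × 140, A = 1 960 mm², y = 70 mm, Ī = 3 201 333 mm⁴.
Top flange (beyond web): 46 × 8, A = 368 mm², y = 136 mm, Ī = 1962.7 mm⁴.
Bottom flange (beyond web): 46 × 8, A = 368 mm², y = 4 mm, Ī = 1962.7 mm⁴.
Centroid: ȳ = ΣA·y / ΣA = 70 mm.
Transfer each piece to the centroidal x-axis using Ī + A·d² with d = y − 70:
  web: d = 0 mm → contributes +3 201 333 mm⁴
  top flange (beyond web): d = 66 mm → contributes +1 604 971 mm⁴
  bottom flange (beyond web): d = -66 mm → contributes +1 604 971 mm⁴
Total I = 6 411 275 mm⁴.

Ix ≈ 6.41 × 10⁶ mm⁴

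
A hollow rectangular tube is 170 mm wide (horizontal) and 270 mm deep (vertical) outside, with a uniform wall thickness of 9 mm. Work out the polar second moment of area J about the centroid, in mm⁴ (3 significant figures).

Break the section into simple shapes (no overlaps), measuring from the bottom-left corner of the bounding box.
Outer rectangle: 170 × 270, A = 45 900 mm², y = 135 mm, Ī = 278 842 500 mm⁴.
Inner void (subtracted): 152 × 252, A = 38 304 mm², y = 135 mm, Ī = 202 704 768 mm⁴.
By symmetry the centroid is at mid-height, ȳ = 135 mm.
All pieces are centred on the centroidal x-axis, so I = ΣĪ (holes subtracted) = 76 137 732 mm⁴.
Repeating about the centroidal y-axis gives I_y = 36 794 532 mm⁴.
Polar second moment: J = I_x + I_y = 112 932 264 mm⁴.

J ≈ 1.13 × 10⁸ mm⁴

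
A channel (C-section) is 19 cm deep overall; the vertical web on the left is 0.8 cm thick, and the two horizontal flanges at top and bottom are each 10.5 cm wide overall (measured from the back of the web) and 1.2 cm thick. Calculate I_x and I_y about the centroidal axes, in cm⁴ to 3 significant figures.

Break the section into simple shapes (no overlaps), measuring from the bottom-left corner of the bounding box.
Web: 0.8 × 19, A = 15.2 cm², y = 9.5 cm, Ī = 457.27 cm⁴.
Top flange (beyond web): 9.7 × 1.2, A = 11.64 cm², y = 18.4 cm, Ī = 1.3968 cm⁴.
Bottom flange (beyond web): 9.7 × 1.2, A = 11.64 cm², y = 0.6 cm, Ī = 1.3968 cm⁴.
By symmetry the centroid is at mid-height, ȳ = 9.5 cm.
Transfer each piece to the centroidal x-axis using Ī + A·d² with d = y − 9.5:
  web: d = 0 cm → contributes +457.27 cm⁴
  top flange (beyond web): d = 8.9 cm → contributes +923.4 cm⁴
  bottom flange (beyond web): d = -8.9 cm → contributes +923.4 cm⁴
Total I = 2304.1 cm⁴.
For the y-axis: x̄ = 3.5762 cm.
Repeating about the centroidal y-axis gives I_y = 436.81 cm⁴.

I_x ≈ 2300 cm⁴, I_y ≈ 437 cm⁴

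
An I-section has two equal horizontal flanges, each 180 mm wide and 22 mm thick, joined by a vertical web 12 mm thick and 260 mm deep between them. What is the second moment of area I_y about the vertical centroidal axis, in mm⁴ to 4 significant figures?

I_y ≈ 2.142 × 10⁷ mm⁴

Break the section into simple shapes (no overlaps), measuring from the bottom-left corner of the bounding box.
Bottom flange: 180 × 22, A = 3 960 mm², x = 90 mm, Ī = 10 692 000 mm⁴.
Web: 12 × 260, A = 3 120 mm², x = 90 mm, Ī = 37 440 mm⁴.
Top flange: 180 × 22, A = 3 960 mm², x = 90 mm, Ī = 10 692 000 mm⁴.
By symmetry the centroid is at mid-width, x̄ = 90 mm.
All pieces are centred on the vertical centroidal axis, so I = ΣĪ = 21 421 440 mm⁴.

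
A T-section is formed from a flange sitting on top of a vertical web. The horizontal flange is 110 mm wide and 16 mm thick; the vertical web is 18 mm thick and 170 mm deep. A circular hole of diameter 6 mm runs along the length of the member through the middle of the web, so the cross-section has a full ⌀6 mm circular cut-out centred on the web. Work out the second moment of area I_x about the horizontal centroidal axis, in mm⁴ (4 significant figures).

Treat the section as a set of non-overlapping primitives; coordinates are from the bounding-box lower-left.
Flange: 110 × 16, A = 1 760 mm², y = 178 mm, Ī = 37546.7 mm⁴.
Web: 18 × 170, A = 3 060 mm², y = 85 mm, Ī = 7 369 500 mm⁴.
Hole (subtracted): ⌀6, A = 28.2743 mm², y = 85 mm, Ī = 63.6173 mm⁴.
Centroid: ȳ = ΣA·y / ΣA = 119.159 mm.
Transfer each piece to the horizontal centroidal axis using Ī + A·d² with d = y − 119.159:
  flange: d = 58.8411 mm → contributes +6 131 154 mm⁴
  web: d = -34.1589 mm → contributes +10 939 998 mm⁴
  hole: d = -34.1589 mm → contributes −33054.9 mm⁴
Total I = 17 038 097 mm⁴.

I_x ≈ 1.704 × 10⁷ mm⁴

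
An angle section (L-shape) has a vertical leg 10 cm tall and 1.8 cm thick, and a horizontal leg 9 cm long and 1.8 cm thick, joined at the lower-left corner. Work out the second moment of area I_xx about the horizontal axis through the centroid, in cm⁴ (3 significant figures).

I_xx ≈ 280 cm⁴

Break the section into simple shapes (no overlaps), measuring from the bottom-left corner of the bounding box.
Vertical leg: 1.8 × 10, A = 18 cm², y = 5 cm, Ī = 150 cm⁴.
Horizontal leg (remainder): 7.2 × 1.8, A = 12.96 cm², y = 0.9 cm, Ī = 3.4992 cm⁴.
Centroid: ȳ = ΣA·y / ΣA = 3.2837 cm.
Transfer each piece to the horizontal axis through the centroid using Ī + A·d² with d = y − 3.2837:
  vertical leg: d = 1.7163 cm → contributes +203.02 cm⁴
  horizontal leg (remainder): d = -2.3837 cm → contributes +77.14 cm⁴
Total I = 280.16 cm⁴.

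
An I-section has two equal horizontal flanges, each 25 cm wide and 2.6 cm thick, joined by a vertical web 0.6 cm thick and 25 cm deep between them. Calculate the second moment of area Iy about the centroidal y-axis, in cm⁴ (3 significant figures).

Iy ≈ 6770 cm⁴

Treat the section as a set of non-overlapping primitives; coordinates are from the bounding-box lower-left.
Bottom flange: 25 × 2.6, A = 65 cm², x = 12.5 cm, Ī = 3385.4 cm⁴.
Web: 0.6 × 25, A = 15 cm², x = 12.5 cm, Ī = 0.45 cm⁴.
Top flange: 25 × 2.6, A = 65 cm², x = 12.5 cm, Ī = 3385.4 cm⁴.
By symmetry the centroid is at mid-width, x̄ = 12.5 cm.
All pieces are centred on the centroidal y-axis, so I = ΣĪ = 6771.3 cm⁴.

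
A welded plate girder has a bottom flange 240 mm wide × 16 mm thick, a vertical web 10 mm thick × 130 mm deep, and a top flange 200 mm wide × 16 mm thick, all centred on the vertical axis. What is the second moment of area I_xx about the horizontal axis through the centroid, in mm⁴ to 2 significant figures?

Decompose the section into non-overlapping parts with the origin at the bottom-left of its bounding rectangle.
Bottom plate: 240 × 16, A = 3 840 mm², y = 8 mm, Ī = 81 920 mm⁴.
Web plate: 10 × 130, A = 1 300 mm², y = 81 mm, Ī = 1 830 833 mm⁴.
Top plate: 200 × 16, A = 3 200 mm², y = 154 mm, Ī = 68 267 mm⁴.
Centroid: ȳ = ΣA·y / ΣA = 75.4 mm.
Transfer each piece to the horizontal axis through the centroid using Ī + A·d² with d = y − 75.4:
  bottom plate: d = -67.4 mm → contributes +17 525 125 mm⁴
  web plate: d = 5.602 mm → contributes +1 871 629 mm⁴
  top plate: d = 78.6 mm → contributes +19 838 704 mm⁴
Total I = 39 235 458 mm⁴.

I_xx ≈ 3.9 × 10⁷ mm⁴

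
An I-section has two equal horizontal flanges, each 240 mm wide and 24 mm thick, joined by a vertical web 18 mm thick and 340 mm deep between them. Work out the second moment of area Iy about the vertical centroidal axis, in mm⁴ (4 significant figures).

Break the section into simple shapes (no overlaps), measuring from the bottom-left corner of the bounding box.
Bottom flange: 240 × 24, A = 5 760 mm², x = 120 mm, Ī = 27 648 000 mm⁴.
Web: 18 × 340, A = 6 120 mm², x = 120 mm, Ī = 165 240 mm⁴.
Top flange: 240 × 24, A = 5 760 mm², x = 120 mm, Ī = 27 648 000 mm⁴.
By symmetry the centroid is at mid-width, x̄ = 120 mm.
All pieces are centred on the vertical centroidal axis, so I = ΣĪ = 55 461 240 mm⁴.

Iy ≈ 5.546 × 10⁷ mm⁴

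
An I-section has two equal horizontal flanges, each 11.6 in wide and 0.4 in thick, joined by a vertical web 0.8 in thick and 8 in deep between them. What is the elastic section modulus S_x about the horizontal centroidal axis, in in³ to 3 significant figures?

S_x ≈ 45.0 in³

Split into non-overlapping primitives; take the origin at the lower-left of the bounding box.
Bottom flange: 11.6 × 0.4, A = 4.64 in², y = 0.2 in, Ī = 0.061867 in⁴.
Web: 0.8 × 8, A = 6.4 in², y = 4.4 in, Ī = 34.133 in⁴.
Top flange: 11.6 × 0.4, A = 4.64 in², y = 8.6 in, Ī = 0.061867 in⁴.
By symmetry the centroid is at mid-height, ȳ = 4.4 in.
Transfer each piece to the horizontal centroidal axis using Ī + A·d² with d = y − 4.4:
  bottom flange: d = -4.2 in → contributes +81.911 in⁴
  web: d = 0 in → contributes +34.133 in⁴
  top flange: d = 4.2 in → contributes +81.911 in⁴
Total I = 197.96 in⁴.
Extreme fibre distance c = 4.4 in; S = I/c = 44.99 in³.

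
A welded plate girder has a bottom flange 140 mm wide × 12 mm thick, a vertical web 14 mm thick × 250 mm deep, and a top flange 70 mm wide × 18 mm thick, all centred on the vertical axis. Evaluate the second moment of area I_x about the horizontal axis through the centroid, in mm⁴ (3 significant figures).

I_x ≈ 6.93 × 10⁷ mm⁴

Treat the section as a set of non-overlapping primitives; coordinates are from the bounding-box lower-left.
Bottom plate: 140 × 12, A = 1 680 mm², y = 6 mm, Ī = 20 160 mm⁴.
Web plate: 14 × 250, A = 3 500 mm², y = 137 mm, Ī = 18 229 167 mm⁴.
Top plate: 70 × 18, A = 1 260 mm², y = 271 mm, Ī = 34 020 mm⁴.
Centroid: ȳ = ΣA·y / ΣA = 129.04 mm.
Transfer each piece to the horizontal axis through the centroid using Ī + A·d² with d = y − 129.04:
  bottom plate: d = -123.04 mm → contributes +25 454 852 mm⁴
  web plate: d = 7.9565 mm → contributes +18 450 739 mm⁴
  top plate: d = 141.96 mm → contributes +25 425 104 mm⁴
Total I = 69 330 694 mm⁴.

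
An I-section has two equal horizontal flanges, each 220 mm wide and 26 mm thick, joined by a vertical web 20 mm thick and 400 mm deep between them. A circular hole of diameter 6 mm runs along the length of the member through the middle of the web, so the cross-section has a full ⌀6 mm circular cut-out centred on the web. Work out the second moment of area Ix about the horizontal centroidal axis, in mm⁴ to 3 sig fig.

Split into non-overlapping primitives; take the origin at the lower-left of the bounding box.
Bottom flange: 220 × 26, A = 5 720 mm², y = 13 mm, Ī = 322 227 mm⁴.
Web: 20 × 400, A = 8 000 mm², y = 226 mm, Ī = 106 666 667 mm⁴.
Top flange: 220 × 26, A = 5 720 mm², y = 439 mm, Ī = 322 227 mm⁴.
Hole (subtracted): ⌀6, A = 28.274 mm², y = 226 mm, Ī = 63.617 mm⁴.
By symmetry the centroid is at mid-height, ȳ = 226 mm.
Transfer each piece to the horizontal centroidal axis using Ī + A·d² with d = y − 226:
  bottom flange: d = -213 mm → contributes +259 832 907 mm⁴
  web: d = 0 mm → contributes +106 666 667 mm⁴
  top flange: d = 213 mm → contributes +259 832 907 mm⁴
  hole: d = 0 mm → contributes −63.617 mm⁴
Total I = 626 332 416 mm⁴.

Ix ≈ 6.26 × 10⁸ mm⁴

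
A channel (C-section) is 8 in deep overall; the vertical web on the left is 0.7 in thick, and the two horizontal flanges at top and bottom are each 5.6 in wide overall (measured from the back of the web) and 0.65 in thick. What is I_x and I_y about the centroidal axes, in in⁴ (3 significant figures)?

Treat the section as a set of non-overlapping primitives; coordinates are from the bounding-box lower-left.
Web: 0.7 × 8, A = 5.6 in², y = 4 in, Ī = 29.867 in⁴.
Top flange (beyond web): 4.9 × 0.65, A = 3.185 in², y = 7.675 in, Ī = 0.11214 in⁴.
Bottom flange (beyond web): 4.9 × 0.65, A = 3.185 in², y = 0.325 in, Ī = 0.11214 in⁴.
By symmetry the centroid is at mid-height, ȳ = 4 in.
Transfer each piece to the centroidal x-axis using Ī + A·d² with d = y − 4:
  web: d = 0 in → contributes +29.867 in⁴
  top flange (beyond web): d = 3.675 in → contributes +43.128 in⁴
  bottom flange (beyond web): d = -3.675 in → contributes +43.128 in⁴
Total I = 116.12 in⁴.
For the y-axis: x̄ = 1.8401 in.
Repeating about the centroidal y-axis gives I_y = 36.338 in⁴.

I_x ≈ 116 in⁴, I_y ≈ 36.3 in⁴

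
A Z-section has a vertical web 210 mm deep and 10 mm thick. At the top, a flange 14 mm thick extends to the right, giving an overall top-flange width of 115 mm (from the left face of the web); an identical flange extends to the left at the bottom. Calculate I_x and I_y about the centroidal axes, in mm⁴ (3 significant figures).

Decompose the section into non-overlapping parts with the origin at the bottom-left of its bounding rectangle.
Web: 10 × 210, A = 2 100 mm², y = 105 mm, Ī = 7 717 500 mm⁴.
Top flange (beyond web): 105 × 14, A = 1 470 mm², y = 203 mm, Ī = 24 010 mm⁴.
Bottom flange (beyond web): 105 × 14, A = 1 470 mm², y = 7 mm, Ī = 24 010 mm⁴.
Centroid: ȳ = ΣA·y / ΣA = 105 mm.
Transfer each piece to the centroidal x-axis using Ī + A·d² with d = y − 105:
  web: d = 0 mm → contributes +7 717 500 mm⁴
  top flange (beyond web): d = 98 mm → contributes +14 141 890 mm⁴
  bottom flange (beyond web): d = -98 mm → contributes +14 141 890 mm⁴
Total I = 36 001 280 mm⁴.
For the y-axis: x̄ = 110 mm.
Repeating about the centroidal y-axis gives I_y = 12 439 000 mm⁴.

I_x ≈ 3.60 × 10⁷ mm⁴, I_y ≈ 1.24 × 10⁷ mm⁴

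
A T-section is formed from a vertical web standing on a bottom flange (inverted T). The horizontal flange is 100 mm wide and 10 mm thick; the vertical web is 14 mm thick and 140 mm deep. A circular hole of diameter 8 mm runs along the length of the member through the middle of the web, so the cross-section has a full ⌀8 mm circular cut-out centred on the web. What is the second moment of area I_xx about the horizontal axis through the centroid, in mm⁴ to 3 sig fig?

I_xx ≈ 6.90 × 10⁶ mm⁴

Break the section into simple shapes (no overlaps), measuring from the bottom-left corner of the bounding box.
Flange: 100 × 10, A = 1 000 mm², y = 5 mm, Ī = 8333.3 mm⁴.
Web: 14 × 140, A = 1 960 mm², y = 80 mm, Ī = 3 201 333 mm⁴.
Hole (subtracted): ⌀8, A = 50.265 mm², y = 80 mm, Ī = 201.06 mm⁴.
Centroid: ȳ = ΣA·y / ΣA = 54.224 mm.
Transfer each piece to the horizontal axis through the centroid using Ī + A·d² with d = y − 54.224:
  flange: d = -49.224 mm → contributes +2 431 380 mm⁴
  web: d = 25.776 mm → contributes +4 503 516 mm⁴
  hole: d = 25.776 mm → contributes −33 596 mm⁴
Total I = 6 901 300 mm⁴.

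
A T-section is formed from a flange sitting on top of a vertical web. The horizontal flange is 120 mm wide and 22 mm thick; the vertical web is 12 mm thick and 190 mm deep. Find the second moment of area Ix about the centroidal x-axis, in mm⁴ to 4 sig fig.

Split into non-overlapping primitives; take the origin at the lower-left of the bounding box.
Flange: 120 × 22, A = 2 640 mm², y = 201 mm, Ī = 106 480 mm⁴.
Web: 12 × 190, A = 2 280 mm², y = 95 mm, Ī = 6 859 000 mm⁴.
Centroid: ȳ = ΣA·y / ΣA = 151.878 mm.
Transfer each piece to the centroidal x-axis using Ī + A·d² with d = y − 151.878:
  flange: d = 49.122 mm → contributes +6 476 710 mm⁴
  web: d = -56.878 mm → contributes +14 235 056 mm⁴
Total I = 20 711 767 mm⁴.

Ix ≈ 2.071 × 10⁷ mm⁴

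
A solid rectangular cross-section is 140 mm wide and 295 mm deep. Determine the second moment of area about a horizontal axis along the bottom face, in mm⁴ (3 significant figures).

I_base ≈ 1.20 × 10⁹ mm⁴

The section: 140 × 295, A = 41 300 mm², y = 147.5 mm, Ī = 299 511 042 mm⁴.
Transfer it to a horizontal axis along the bottom face using Ī + A·d² with d = y − 0:
  the section: d = 147.5 mm → contributes +1 198 044 167 mm⁴
Total I = 1 198 044 167 mm⁴.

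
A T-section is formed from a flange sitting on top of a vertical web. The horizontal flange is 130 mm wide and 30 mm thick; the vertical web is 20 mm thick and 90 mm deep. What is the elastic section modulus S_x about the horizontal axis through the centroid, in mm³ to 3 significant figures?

Decompose the section into non-overlapping parts with the origin at the bottom-left of its bounding rectangle.
Flange: 130 × 30, A = 3 900 mm², y = 105 mm, Ī = 292 500 mm⁴.
Web: 20 × 90, A = 1 800 mm², y = 45 mm, Ī = 1 215 000 mm⁴.
Centroid: ȳ = ΣA·y / ΣA = 86.053 mm.
Transfer each piece to the horizontal axis through the centroid using Ī + A·d² with d = y − 86.053:
  flange: d = 18.947 mm → contributes +1 692 611 mm⁴
  web: d = -41.053 mm → contributes +4 248 573 mm⁴
Total I = 5 941 184 mm⁴.
Extreme fibre distance c = 86.053 mm; S = I/c = 69 041 mm³.

S_x ≈ 6.90 × 10⁴ mm³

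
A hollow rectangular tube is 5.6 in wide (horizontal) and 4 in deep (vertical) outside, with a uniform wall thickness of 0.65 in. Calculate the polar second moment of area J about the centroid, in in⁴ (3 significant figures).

Split into non-overlapping primitives; take the origin at the lower-left of the bounding box.
Outer rectangle: 5.6 × 4, A = 22.4 in², y = 2 in, Ī = 29.867 in⁴.
Inner void (subtracted): 4.3 × 2.7, A = 11.61 in², y = 2 in, Ī = 7.0531 in⁴.
By symmetry the centroid is at mid-height, ȳ = 2 in.
All pieces are centred on the centroidal x-axis, so I = ΣĪ (holes subtracted) = 22.814 in⁴.
Repeating about the centroidal y-axis gives I_y = 40.65 in⁴.
Polar second moment: J = I_x + I_y = 63.463 in⁴.

J ≈ 63.5 in⁴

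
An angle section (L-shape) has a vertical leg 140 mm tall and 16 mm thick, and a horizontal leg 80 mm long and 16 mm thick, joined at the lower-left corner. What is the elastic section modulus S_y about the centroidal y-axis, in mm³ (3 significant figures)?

S_y ≈ 2.56 × 10⁴ mm³

Treat the section as a set of non-overlapping primitives; coordinates are from the bounding-box lower-left.
Vertical leg: 16 × 140, A = 2 240 mm², x = 8 mm, Ī = 47 787 mm⁴.
Horizontal leg (remainder): 64 × 16, A = 1 024 mm², x = 48 mm, Ī = 349 525 mm⁴.
Centroid: x̄ = ΣA·x / ΣA = 20.549 mm.
Transfer each piece to the centroidal y-axis using Ī + A·d² with d = x − 20.549:
  vertical leg: d = -12.549 mm → contributes +400 537 mm⁴
  horizontal leg (remainder): d = 27.451 mm → contributes +1 121 167 mm⁴
Total I = 1 521 704 mm⁴.
Extreme fibre distance c = 59.451 mm; S = I/c = 25 596 mm³.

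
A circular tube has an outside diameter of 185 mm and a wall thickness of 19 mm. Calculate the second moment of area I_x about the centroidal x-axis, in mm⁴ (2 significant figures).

Split into non-overlapping primitives; take the origin at the lower-left of the bounding box.
Outer circle: ⌀185, A = 26 880 mm², y = 92.5 mm, Ī = 57 498 539 mm⁴.
Bore (subtracted): ⌀147, A = 16 972 mm², y = 92.5 mm, Ī = 22 921 300 mm⁴.
By symmetry the centroid is at mid-height, ȳ = 92.5 mm.
All pieces are centred on the centroidal x-axis, so I = ΣĪ (holes subtracted) = 34 577 240 mm⁴.

I_x ≈ 3.5 × 10⁷ mm⁴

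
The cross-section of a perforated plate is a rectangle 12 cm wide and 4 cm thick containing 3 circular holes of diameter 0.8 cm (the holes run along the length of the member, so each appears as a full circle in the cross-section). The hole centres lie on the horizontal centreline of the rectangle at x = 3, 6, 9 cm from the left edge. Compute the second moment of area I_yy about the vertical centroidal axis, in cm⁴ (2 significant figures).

I_yy ≈ 570 cm⁴

Treat the section as a set of non-overlapping primitives; coordinates are from the bounding-box lower-left.
Plate: 12 × 4, A = 48 cm², x = 6 cm, Ī = 576 cm⁴.
Hole 1 (subtracted): ⌀0.8, A = 0.5027 cm², x = 3 cm, Ī = 0.02011 cm⁴.
Hole 2 (subtracted): ⌀0.8, A = 0.5027 cm², x = 6 cm, Ī = 0.02011 cm⁴.
Hole 3 (subtracted): ⌀0.8, A = 0.5027 cm², x = 9 cm, Ī = 0.02011 cm⁴.
By symmetry the centroid is at mid-width, x̄ = 6 cm.
Transfer each piece to the vertical centroidal axis using Ī + A·d² with d = x − 6:
  plate: d = 0 cm → contributes +576 cm⁴
  hole 1: d = -3 cm → contributes −4.544 cm⁴
  hole 2: d = 0 cm → contributes −0.02011 cm⁴
  hole 3: d = 3 cm → contributes −4.544 cm⁴
Total I = 566.9 cm⁴.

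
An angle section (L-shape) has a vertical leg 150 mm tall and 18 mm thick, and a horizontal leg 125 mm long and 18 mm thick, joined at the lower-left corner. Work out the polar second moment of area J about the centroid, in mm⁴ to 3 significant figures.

J ≈ 1.63 × 10⁷ mm⁴

Treat the section as a set of non-overlapping primitives; coordinates are from the bounding-box lower-left.
Vertical leg: 18 × 150, A = 2 700 mm², y = 75 mm, Ī = 5 062 500 mm⁴.
Horizontal leg (remainder): 107 × 18, A = 1 926 mm², y = 9 mm, Ī = 52 002 mm⁴.
Centroid: ȳ = ΣA·y / ΣA = 47.521 mm.
Transfer each piece to the centroidal x-axis using Ī + A·d² with d = y − 47.521:
  vertical leg: d = 27.479 mm → contributes +7 101 198 mm⁴
  horizontal leg (remainder): d = -38.521 mm → contributes +2 909 990 mm⁴
Total I = 10 011 188 mm⁴.
For the y-axis: x̄ = 35.021 mm.
Repeating about the centroidal y-axis gives I_y = 6 301 576 mm⁴.
Polar second moment: J = I_x + I_y = 16 312 764 mm⁴.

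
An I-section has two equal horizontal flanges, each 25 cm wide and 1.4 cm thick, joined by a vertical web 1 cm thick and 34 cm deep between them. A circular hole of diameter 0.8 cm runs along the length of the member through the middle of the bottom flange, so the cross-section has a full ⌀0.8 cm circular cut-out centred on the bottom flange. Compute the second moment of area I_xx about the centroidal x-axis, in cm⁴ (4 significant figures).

I_xx ≈ 2.506 × 10⁴ cm⁴

Decompose the section into non-overlapping parts with the origin at the bottom-left of its bounding rectangle.
Bottom flange: 25 × 1.4, A = 35 cm², y = 0.7 cm, Ī = 5.71667 cm⁴.
Web: 1 × 34, A = 34 cm², y = 18.4 cm, Ī = 3275.33 cm⁴.
Top flange: 25 × 1.4, A = 35 cm², y = 36.1 cm, Ī = 5.71667 cm⁴.
Hole (subtracted): ⌀0.8, A = 0.502655 cm², y = 0.7 cm, Ī = 0.0201062 cm⁴.
Centroid: ȳ = ΣA·y / ΣA = 18.486 cm.
Transfer each piece to the centroidal x-axis using Ī + A·d² with d = y − 18.486:
  bottom flange: d = -17.786 cm → contributes +11077.6 cm⁴
  web: d = -0.0859635 cm → contributes +3275.58 cm⁴
  top flange: d = 17.614 cm → contributes +10864.6 cm⁴
  hole: d = -17.786 cm → contributes −159.03 cm⁴
Total I = 25058.8 cm⁴.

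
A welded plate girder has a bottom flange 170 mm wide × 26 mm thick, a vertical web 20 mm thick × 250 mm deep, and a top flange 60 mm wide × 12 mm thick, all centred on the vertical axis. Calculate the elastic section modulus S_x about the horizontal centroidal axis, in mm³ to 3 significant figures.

Split into non-overlapping primitives; take the origin at the lower-left of the bounding box.
Bottom plate: 170 × 26, A = 4 420 mm², y = 13 mm, Ī = 248 993 mm⁴.
Web plate: 20 × 250, A = 5 000 mm², y = 151 mm, Ī = 26 041 667 mm⁴.
Top plate: 60 × 12, A = 720 mm², y = 282 mm, Ī = 8 640 mm⁴.
Centroid: ȳ = ΣA·y / ΣA = 100.15 mm.
Transfer each piece to the horizontal centroidal axis using Ī + A·d² with d = y − 100.15:
  bottom plate: d = -87.148 mm → contributes +33 817 839 mm⁴
  web plate: d = 50.852 mm → contributes +38 971 332 mm⁴
  top plate: d = 181.85 mm → contributes +23 819 167 mm⁴
Total I = 96 608 338 mm⁴.
Extreme fibre distance c = 187.85 mm; S = I/c = 514 279 mm³.

S_x ≈ 5.14 × 10⁵ mm³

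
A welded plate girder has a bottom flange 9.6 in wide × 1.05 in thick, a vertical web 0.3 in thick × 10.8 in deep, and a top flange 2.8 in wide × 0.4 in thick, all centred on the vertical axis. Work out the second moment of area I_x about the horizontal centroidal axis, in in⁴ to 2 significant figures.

I_x ≈ 220 in⁴

Split into non-overlapping primitives; take the origin at the lower-left of the bounding box.
Bottom plate: 9.6 × 1.05, A = 10.08 in², y = 0.525 in, Ī = 0.9261 in⁴.
Web plate: 0.3 × 10.8, A = 3.24 in², y = 6.45 in, Ī = 31.49 in⁴.
Top plate: 2.8 × 0.4, A = 1.12 in², y = 12.05 in, Ī = 0.01493 in⁴.
Centroid: ȳ = ΣA·y / ΣA = 2.748 in.
Transfer each piece to the horizontal centroidal axis using Ī + A·d² with d = y − 2.748:
  bottom plate: d = -2.223 in → contributes +50.75 in⁴
  web plate: d = 3.702 in → contributes +75.89 in⁴
  top plate: d = 9.302 in → contributes +96.92 in⁴
Total I = 223.6 in⁴.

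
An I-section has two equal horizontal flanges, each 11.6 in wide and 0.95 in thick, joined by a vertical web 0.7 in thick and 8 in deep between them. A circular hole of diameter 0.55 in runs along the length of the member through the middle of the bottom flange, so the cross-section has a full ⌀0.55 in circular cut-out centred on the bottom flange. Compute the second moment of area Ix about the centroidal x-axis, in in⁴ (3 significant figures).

Break the section into simple shapes (no overlaps), measuring from the bottom-left corner of the bounding box.
Bottom flange: 11.6 × 0.95, A = 11.02 in², y = 0.475 in, Ī = 0.8288 in⁴.
Web: 0.7 × 8, A = 5.6 in², y = 4.95 in, Ī = 29.867 in⁴.
Top flange: 11.6 × 0.95, A = 11.02 in², y = 9.425 in, Ī = 0.8288 in⁴.
Hole (subtracted): ⌀0.55, A = 0.23758 in², y = 0.475 in, Ī = 0.0044918 in⁴.
Centroid: ȳ = ΣA·y / ΣA = 4.9888 in.
Transfer each piece to the centroidal x-axis using Ī + A·d² with d = y − 4.9888:
  bottom flange: d = -4.5138 in → contributes +225.35 in⁴
  web: d = -0.038799 in → contributes +29.875 in⁴
  top flange: d = 4.4362 in → contributes +217.7 in⁴
  hole: d = -4.5138 in → contributes −4.8451 in⁴
Total I = 468.09 in⁴.

Ix ≈ 468 in⁴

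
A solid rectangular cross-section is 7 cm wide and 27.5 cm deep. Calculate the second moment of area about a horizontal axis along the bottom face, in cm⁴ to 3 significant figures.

The section: 7 × 27.5, A = 192.5 cm², y = 13.75 cm, Ī = 12 132 cm⁴.
Transfer it to a horizontal axis along the bottom face using Ī + A·d² with d = y − 0:
  the section: d = 13.75 cm → contributes +48 526 cm⁴
Total I = 48 526 cm⁴.

I_base ≈ 4.85 × 10⁴ cm⁴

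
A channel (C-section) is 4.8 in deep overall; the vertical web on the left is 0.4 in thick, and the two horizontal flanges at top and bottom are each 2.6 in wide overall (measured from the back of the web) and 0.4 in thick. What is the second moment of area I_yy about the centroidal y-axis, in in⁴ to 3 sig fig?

Split into non-overlapping primitives; take the origin at the lower-left of the bounding box.
Web: 0.4 × 4.8, A = 1.92 in², x = 0.2 in, Ī = 0.0256 in⁴.
Top flange (beyond web): 2.2 × 0.4, A = 0.88 in², x = 1.5 in, Ī = 0.35493 in⁴.
Bottom flange (beyond web): 2.2 × 0.4, A = 0.88 in², x = 1.5 in, Ī = 0.35493 in⁴.
Centroid: x̄ = ΣA·x / ΣA = 0.82174 in.
Transfer each piece to the centroidal y-axis using Ī + A·d² with d = x − 0.82174:
  web: d = -0.62174 in → contributes +0.76779 in⁴
  top flange (beyond web): d = 0.67826 in → contributes +0.75977 in⁴
  bottom flange (beyond web): d = 0.67826 in → contributes +0.75977 in⁴
Total I = 2.2873 in⁴.

I_yy ≈ 2.29 in⁴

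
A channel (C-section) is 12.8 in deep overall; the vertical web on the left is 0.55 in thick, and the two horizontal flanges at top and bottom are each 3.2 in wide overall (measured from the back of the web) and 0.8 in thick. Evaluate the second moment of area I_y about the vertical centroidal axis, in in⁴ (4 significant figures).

I_y ≈ 9.433 in⁴

Break the section into simple shapes (no overlaps), measuring from the bottom-left corner of the bounding box.
Web: 0.55 × 12.8, A = 7.04 in², x = 0.275 in, Ī = 0.177467 in⁴.
Top flange (beyond web): 2.65 × 0.8, A = 2.12 in², x = 1.875 in, Ī = 1.24064 in⁴.
Bottom flange (beyond web): 2.65 × 0.8, A = 2.12 in², x = 1.875 in, Ī = 1.24064 in⁴.
Centroid: x̄ = ΣA·x / ΣA = 0.876418 in.
Transfer each piece to the vertical centroidal axis using Ī + A·d² with d = x − 0.876418:
  web: d = -0.601418 in → contributes +2.72386 in⁴
  top flange (beyond web): d = 0.998582 in → contributes +3.35463 in⁴
  bottom flange (beyond web): d = 0.998582 in → contributes +3.35463 in⁴
Total I = 9.43313 in⁴.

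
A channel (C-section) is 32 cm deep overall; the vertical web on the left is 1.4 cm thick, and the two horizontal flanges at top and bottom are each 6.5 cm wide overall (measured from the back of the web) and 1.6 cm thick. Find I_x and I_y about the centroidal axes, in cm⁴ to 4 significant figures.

Treat the section as a set of non-overlapping primitives; coordinates are from the bounding-box lower-left.
Web: 1.4 × 32, A = 44.8 cm², y = 16 cm, Ī = 3822.93 cm⁴.
Top flange (beyond web): 5.1 × 1.6, A = 8.16 cm², y = 31.2 cm, Ī = 1.7408 cm⁴.
Bottom flange (beyond web): 5.1 × 1.6, A = 8.16 cm², y = 0.8 cm, Ī = 1.7408 cm⁴.
By symmetry the centroid is at mid-height, ȳ = 16 cm.
Transfer each piece to the centroidal x-axis using Ī + A·d² with d = y − 16:
  web: d = 0 cm → contributes +3822.93 cm⁴
  top flange (beyond web): d = 15.2 cm → contributes +1887.03 cm⁴
  bottom flange (beyond web): d = -15.2 cm → contributes +1887.03 cm⁴
Total I = 7596.99 cm⁴.
For the y-axis: x̄ = 1.5678 cm.
Repeating about the centroidal y-axis gives I_y = 169.043 cm⁴.

I_x ≈ 7597 cm⁴, I_y ≈ 169.0 cm⁴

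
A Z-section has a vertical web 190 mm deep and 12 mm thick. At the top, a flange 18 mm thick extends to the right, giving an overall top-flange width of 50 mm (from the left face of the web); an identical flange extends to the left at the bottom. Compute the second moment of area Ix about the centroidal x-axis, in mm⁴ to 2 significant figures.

Decompose the section into non-overlapping parts with the origin at the bottom-left of its bounding rectangle.
Web: 12 × 190, A = 2 280 mm², y = 95 mm, Ī = 6 859 000 mm⁴.
Top flange (beyond web): 38 × 18, A = 684 mm², y = 181 mm, Ī = 18 468 mm⁴.
Bottom flange (beyond web): 38 × 18, A = 684 mm², y = 9 mm, Ī = 18 468 mm⁴.
Centroid: ȳ = ΣA·y / ΣA = 95 mm.
Transfer each piece to the centroidal x-axis using Ī + A·d² with d = y − 95:
  web: d = 0 mm → contributes +6 859 000 mm⁴
  top flange (beyond web): d = 86 mm → contributes +5 077 332 mm⁴
  bottom flange (beyond web): d = -86 mm → contributes +5 077 332 mm⁴
Total I = 17 013 664 mm⁴.

Ix ≈ 1.7 × 10⁷ mm⁴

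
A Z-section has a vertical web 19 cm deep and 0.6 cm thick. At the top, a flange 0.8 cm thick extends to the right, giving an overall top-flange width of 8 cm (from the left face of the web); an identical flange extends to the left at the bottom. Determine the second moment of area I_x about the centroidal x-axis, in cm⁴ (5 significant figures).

I_x ≈ 1324.1 cm⁴

Treat the section as a set of non-overlapping primitives; coordinates are from the bounding-box lower-left.
Web: 0.6 × 19, A = 11.4 cm², y = 9.5 cm, Ī = 342.95 cm⁴.
Top flange (beyond web): 7.4 × 0.8, A = 5.92 cm², y = 18.6 cm, Ī = 0.3157333 cm⁴.
Bottom flange (beyond web): 7.4 × 0.8, A = 5.92 cm², y = 0.4 cm, Ī = 0.3157333 cm⁴.
Centroid: ȳ = ΣA·y / ΣA = 9.5 cm.
Transfer each piece to the centroidal x-axis using Ī + A·d² with d = y − 9.5:
  web: d = 0 cm → contributes +342.95 cm⁴
  top flange (beyond web): d = 9.1 cm → contributes +490.5509 cm⁴
  bottom flange (beyond web): d = -9.1 cm → contributes +490.5509 cm⁴
Total I = 1324.052 cm⁴.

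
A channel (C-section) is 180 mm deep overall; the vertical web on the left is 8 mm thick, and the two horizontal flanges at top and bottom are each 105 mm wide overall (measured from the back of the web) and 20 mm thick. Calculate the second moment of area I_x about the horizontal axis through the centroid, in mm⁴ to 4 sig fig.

Decompose the section into non-overlapping parts with the origin at the bottom-left of its bounding rectangle.
Web: 8 × 180, A = 1 440 mm², y = 90 mm, Ī = 3 888 000 mm⁴.
Top flange (beyond web): 97 × 20, A = 1 940 mm², y = 170 mm, Ī = 64666.7 mm⁴.
Bottom flange (beyond web): 97 × 20, A = 1 940 mm², y = 10 mm, Ī = 64666.7 mm⁴.
By symmetry the centroid is at mid-height, ȳ = 90 mm.
Transfer each piece to the horizontal axis through the centroid using Ī + A·d² with d = y − 90:
  web: d = 0 mm → contributes +3 888 000 mm⁴
  top flange (beyond web): d = 80 mm → contributes +12 480 667 mm⁴
  bottom flange (beyond web): d = -80 mm → contributes +12 480 667 mm⁴
Total I = 28 849 333 mm⁴.

I_x ≈ 2.885 × 10⁷ mm⁴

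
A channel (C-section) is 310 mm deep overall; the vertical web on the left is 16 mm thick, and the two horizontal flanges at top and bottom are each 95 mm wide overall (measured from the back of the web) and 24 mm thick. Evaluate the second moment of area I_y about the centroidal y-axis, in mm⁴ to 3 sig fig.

I_y ≈ 6.93 × 10⁶ mm⁴

Treat the section as a set of non-overlapping primitives; coordinates are from the bounding-box lower-left.
Web: 16 × 310, A = 4 960 mm², x = 8 mm, Ī = 105 813 mm⁴.
Top flange (beyond web): 79 × 24, A = 1 896 mm², x = 55.5 mm, Ī = 986 078 mm⁴.
Bottom flange (beyond web): 79 × 24, A = 1 896 mm², x = 55.5 mm, Ī = 986 078 mm⁴.
Centroid: x̄ = ΣA·x / ΣA = 28.58 mm.
Transfer each piece to the centroidal y-axis using Ī + A·d² with d = x − 28.58:
  web: d = -20.58 mm → contributes +2 206 643 mm⁴
  top flange (beyond web): d = 26.92 mm → contributes +2 360 039 mm⁴
  bottom flange (beyond web): d = 26.92 mm → contributes +2 360 039 mm⁴
Total I = 6 926 721 mm⁴.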